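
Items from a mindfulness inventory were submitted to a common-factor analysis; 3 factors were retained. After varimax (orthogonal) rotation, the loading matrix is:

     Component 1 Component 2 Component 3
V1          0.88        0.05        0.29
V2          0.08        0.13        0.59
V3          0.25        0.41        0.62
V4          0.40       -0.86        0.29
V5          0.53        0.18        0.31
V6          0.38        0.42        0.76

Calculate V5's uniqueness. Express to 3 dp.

0.591

h² = 0.53² + 0.18² + 0.31² = 0.2809 + 0.0324 + 0.0961 = 0.4094
Uniqueness u² = 1 − h² = 1 − 0.4094 = 0.5906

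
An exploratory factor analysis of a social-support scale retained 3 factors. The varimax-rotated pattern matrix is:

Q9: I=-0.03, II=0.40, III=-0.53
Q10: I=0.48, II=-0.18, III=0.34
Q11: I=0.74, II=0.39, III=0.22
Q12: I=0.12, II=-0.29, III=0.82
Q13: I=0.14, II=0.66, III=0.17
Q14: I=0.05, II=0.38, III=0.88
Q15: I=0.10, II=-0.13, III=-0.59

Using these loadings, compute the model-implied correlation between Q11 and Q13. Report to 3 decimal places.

0.398

r̂ = Σ λ_i·λ_j across factors = (0.74)(0.14) + (0.39)(0.66) + (0.22)(0.17)
  = +0.1036 +0.2574 +0.0374 = 0.3984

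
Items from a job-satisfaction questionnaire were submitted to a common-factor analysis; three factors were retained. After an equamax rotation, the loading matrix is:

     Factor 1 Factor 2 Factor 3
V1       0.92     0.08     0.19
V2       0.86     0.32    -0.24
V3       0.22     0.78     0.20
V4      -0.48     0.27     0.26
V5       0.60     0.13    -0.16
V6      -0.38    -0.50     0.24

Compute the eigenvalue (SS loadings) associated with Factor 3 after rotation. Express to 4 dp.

0.2845

SS loadings for Factor 3 = 0.19² + (-0.24)² + 0.20² + 0.26² + (-0.16)² + 0.24² = 0.0361 + 0.0576 + 0.0400 + 0.0676 + 0.0256 + 0.0576 = 0.2845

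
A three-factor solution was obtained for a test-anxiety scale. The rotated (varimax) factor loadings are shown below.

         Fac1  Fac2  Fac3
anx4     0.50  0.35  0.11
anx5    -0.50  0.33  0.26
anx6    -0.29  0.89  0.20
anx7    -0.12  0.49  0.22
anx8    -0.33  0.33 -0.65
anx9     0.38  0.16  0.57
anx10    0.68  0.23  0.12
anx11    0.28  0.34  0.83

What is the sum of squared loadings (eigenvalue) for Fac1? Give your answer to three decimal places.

1.393

SS loadings for Fac1 = 0.50² + (-0.50)² + (-0.29)² + (-0.12)² + (-0.33)² + 0.38² + 0.68² + 0.28² = 0.2500 + 0.2500 + 0.0841 + 0.0144 + 0.1089 + 0.1444 + 0.4624 + 0.0784 = 1.3926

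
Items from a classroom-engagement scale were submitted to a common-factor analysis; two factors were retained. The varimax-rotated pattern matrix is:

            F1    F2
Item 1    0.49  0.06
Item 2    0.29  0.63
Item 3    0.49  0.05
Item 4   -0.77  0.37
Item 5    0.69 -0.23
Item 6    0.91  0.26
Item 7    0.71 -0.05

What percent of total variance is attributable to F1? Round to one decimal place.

SS loadings for F1 = 0.49² + 0.29² + 0.49² + (-0.77)² + 0.69² + 0.91² + 0.71² = 2.9655
With 7 standardized items, total variance = 7. Proportion = 2.9655/7 = 0.4236 → 42.36%.

42.4%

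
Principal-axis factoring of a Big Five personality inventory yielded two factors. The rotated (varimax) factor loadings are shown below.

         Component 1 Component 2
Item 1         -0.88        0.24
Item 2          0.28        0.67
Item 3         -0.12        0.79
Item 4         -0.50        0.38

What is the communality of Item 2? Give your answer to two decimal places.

h² = 0.28² + 0.67² = 0.0784 + 0.4489 = 0.5273

0.53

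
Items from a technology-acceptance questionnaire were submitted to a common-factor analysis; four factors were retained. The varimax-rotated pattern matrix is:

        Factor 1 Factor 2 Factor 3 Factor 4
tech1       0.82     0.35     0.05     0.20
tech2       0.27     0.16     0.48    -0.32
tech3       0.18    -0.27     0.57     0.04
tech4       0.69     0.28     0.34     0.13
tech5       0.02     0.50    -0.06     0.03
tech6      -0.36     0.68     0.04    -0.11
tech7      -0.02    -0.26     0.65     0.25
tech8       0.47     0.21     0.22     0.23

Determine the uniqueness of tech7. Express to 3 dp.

h² = (-0.02)² + (-0.26)² + 0.65² + 0.25² = 0.0004 + 0.0676 + 0.4225 + 0.0625 = 0.5530
Uniqueness u² = 1 − h² = 1 − 0.5530 = 0.4470

0.447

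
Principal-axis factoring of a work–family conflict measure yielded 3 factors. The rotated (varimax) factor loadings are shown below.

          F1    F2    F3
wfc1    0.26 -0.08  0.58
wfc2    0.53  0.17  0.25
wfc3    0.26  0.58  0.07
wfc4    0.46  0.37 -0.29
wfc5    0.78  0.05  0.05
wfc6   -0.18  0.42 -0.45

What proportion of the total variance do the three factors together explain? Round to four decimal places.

Communalities: 0.4104, 0.3723, 0.4089, 0.4326, 0.6134, 0.4113; Σh² = 2.6489.
Total variance with 6 standardized items is 6, so the solution explains 2.6489/6 = 0.4415.

0.4415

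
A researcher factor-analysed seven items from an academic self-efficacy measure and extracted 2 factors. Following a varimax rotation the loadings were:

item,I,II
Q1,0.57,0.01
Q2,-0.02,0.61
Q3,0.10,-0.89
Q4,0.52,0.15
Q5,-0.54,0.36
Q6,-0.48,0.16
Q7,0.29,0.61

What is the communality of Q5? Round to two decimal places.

0.42

h² = (-0.54)² + 0.36² = 0.2916 + 0.1296 = 0.4212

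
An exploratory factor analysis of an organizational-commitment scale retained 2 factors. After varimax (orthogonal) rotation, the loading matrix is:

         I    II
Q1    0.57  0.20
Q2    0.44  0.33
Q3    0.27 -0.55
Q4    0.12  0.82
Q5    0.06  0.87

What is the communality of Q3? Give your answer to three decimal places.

0.375

h² = 0.27² + (-0.55)² = 0.0729 + 0.3025 = 0.3754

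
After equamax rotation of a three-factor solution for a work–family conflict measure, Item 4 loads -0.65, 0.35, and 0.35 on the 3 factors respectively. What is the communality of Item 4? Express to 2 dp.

h² = (-0.65)² + 0.35² + 0.35² = 0.4225 + 0.1225 + 0.1225 = 0.6675

0.67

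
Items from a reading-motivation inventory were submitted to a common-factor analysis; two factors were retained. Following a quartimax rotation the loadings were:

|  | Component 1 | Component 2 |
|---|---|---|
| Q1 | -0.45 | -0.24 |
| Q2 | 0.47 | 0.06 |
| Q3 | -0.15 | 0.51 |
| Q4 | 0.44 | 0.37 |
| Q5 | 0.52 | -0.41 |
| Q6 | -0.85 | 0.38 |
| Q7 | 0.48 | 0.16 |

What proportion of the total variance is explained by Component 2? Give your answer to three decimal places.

SS loadings for Component 2 = (-0.24)² + 0.06² + 0.51² + 0.37² + (-0.41)² + 0.38² + 0.16² = 0.7963
Proportion of variance = 0.7963 / 7 = 0.1138.

0.114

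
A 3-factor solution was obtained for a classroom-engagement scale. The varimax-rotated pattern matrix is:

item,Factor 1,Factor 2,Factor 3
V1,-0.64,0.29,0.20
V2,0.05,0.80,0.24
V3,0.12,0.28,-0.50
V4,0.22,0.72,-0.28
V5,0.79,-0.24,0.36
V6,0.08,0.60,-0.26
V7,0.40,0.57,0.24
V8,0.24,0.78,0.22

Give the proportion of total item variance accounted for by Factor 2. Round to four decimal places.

SS loadings for Factor 2 = 0.29² + 0.80² + 0.28² + 0.72² + (-0.24)² + 0.60² + 0.57² + 0.78² = 2.6718
Proportion of variance = 2.6718 / 8 = 0.3340.

0.3340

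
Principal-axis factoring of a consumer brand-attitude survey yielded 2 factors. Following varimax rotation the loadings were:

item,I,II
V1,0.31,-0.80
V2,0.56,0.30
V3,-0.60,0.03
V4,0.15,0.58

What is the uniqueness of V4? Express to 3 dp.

0.641

h² = 0.15² + 0.58² = 0.0225 + 0.3364 = 0.3589
Uniqueness u² = 1 − h² = 1 − 0.3589 = 0.6411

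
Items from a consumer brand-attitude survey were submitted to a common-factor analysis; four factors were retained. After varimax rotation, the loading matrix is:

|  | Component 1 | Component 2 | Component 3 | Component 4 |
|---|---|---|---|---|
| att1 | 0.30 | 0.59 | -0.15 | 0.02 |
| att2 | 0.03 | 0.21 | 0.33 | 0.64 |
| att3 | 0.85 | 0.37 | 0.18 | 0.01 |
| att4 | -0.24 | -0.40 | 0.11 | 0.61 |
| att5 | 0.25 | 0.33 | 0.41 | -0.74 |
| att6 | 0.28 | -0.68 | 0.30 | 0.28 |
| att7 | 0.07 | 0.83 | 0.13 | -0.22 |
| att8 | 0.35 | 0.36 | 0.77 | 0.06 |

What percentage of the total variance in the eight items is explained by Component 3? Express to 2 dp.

SS loadings for Component 3 = (-0.15)² + 0.33² + 0.18² + 0.11² + 0.41² + 0.30² + 0.13² + 0.77² = 1.0438
With 8 standardized items, total variance = 8. Proportion = 1.0438/8 = 0.1305 → 13.05%.

13.05%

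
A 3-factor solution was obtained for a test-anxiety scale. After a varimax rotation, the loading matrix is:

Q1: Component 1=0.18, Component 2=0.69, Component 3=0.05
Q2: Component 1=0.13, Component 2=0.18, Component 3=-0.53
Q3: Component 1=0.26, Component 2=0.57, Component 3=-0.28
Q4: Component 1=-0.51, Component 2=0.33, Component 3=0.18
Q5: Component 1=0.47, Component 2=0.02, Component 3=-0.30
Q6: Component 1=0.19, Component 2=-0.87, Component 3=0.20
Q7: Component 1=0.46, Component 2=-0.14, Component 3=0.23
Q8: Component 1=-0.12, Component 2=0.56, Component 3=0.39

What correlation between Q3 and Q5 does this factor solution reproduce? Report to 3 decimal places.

r̂ = Σ λ_i·λ_j across factors = (0.26)(0.47) + (0.57)(0.02) + (-0.28)(-0.30)
  = +0.1222 +0.0114 +0.0840 = 0.2176

0.218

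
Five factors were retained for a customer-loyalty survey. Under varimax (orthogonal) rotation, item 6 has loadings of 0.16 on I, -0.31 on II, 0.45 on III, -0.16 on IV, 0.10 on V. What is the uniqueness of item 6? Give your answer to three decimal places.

0.640

h² = 0.16² + (-0.31)² + 0.45² + (-0.16)² + 0.10² = 0.0256 + 0.0961 + 0.2025 + 0.0256 + 0.0100 = 0.3598
Uniqueness u² = 1 − h² = 1 − 0.3598 = 0.6402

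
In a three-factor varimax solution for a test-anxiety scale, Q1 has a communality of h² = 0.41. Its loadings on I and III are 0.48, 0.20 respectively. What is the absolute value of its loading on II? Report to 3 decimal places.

0.374

Under orthogonal rotation h² = Σλ², so λ_II² = h² − (0.2704) = 0.41 − 0.2704 = 0.1396.
|λ| = √0.1396 = 0.3736.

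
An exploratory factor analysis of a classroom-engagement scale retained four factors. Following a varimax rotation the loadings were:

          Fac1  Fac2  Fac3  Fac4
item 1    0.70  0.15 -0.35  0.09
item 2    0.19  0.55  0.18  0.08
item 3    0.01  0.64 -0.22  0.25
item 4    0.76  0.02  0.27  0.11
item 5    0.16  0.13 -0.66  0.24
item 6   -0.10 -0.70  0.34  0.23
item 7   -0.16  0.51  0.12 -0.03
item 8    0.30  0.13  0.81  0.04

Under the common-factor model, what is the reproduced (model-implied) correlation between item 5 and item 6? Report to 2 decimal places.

-0.28

r̂ = Σ λ_i·λ_j across factors = (0.16)(-0.10) + (0.13)(-0.70) + (-0.66)(0.34) + (0.24)(0.23)
  = -0.0160 -0.0910 -0.2244 +0.0552 = -0.2762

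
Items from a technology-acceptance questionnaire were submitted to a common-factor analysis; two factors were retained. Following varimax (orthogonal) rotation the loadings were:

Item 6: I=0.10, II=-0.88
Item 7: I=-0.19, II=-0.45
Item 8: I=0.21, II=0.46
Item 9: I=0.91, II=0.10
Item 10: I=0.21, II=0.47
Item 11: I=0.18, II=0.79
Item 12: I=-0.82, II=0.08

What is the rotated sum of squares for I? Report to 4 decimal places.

1.6672

SS loadings for I = 0.10² + (-0.19)² + 0.21² + 0.91² + 0.21² + 0.18² + (-0.82)² = 0.0100 + 0.0361 + 0.0441 + 0.8281 + 0.0441 + 0.0324 + 0.6724 = 1.6672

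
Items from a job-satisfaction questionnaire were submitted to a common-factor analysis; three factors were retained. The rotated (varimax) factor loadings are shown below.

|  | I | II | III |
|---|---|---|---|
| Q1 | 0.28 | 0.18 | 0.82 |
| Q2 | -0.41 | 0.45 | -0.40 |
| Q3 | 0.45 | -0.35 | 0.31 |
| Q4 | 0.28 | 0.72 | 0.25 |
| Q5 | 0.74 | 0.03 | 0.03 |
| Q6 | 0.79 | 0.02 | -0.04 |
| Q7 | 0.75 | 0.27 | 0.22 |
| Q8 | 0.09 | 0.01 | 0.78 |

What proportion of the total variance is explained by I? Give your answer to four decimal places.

0.2837

SS loadings for I = 0.28² + (-0.41)² + 0.45² + 0.28² + 0.74² + 0.79² + 0.75² + 0.09² = 2.2697
Proportion of variance = 2.2697 / 8 = 0.2837.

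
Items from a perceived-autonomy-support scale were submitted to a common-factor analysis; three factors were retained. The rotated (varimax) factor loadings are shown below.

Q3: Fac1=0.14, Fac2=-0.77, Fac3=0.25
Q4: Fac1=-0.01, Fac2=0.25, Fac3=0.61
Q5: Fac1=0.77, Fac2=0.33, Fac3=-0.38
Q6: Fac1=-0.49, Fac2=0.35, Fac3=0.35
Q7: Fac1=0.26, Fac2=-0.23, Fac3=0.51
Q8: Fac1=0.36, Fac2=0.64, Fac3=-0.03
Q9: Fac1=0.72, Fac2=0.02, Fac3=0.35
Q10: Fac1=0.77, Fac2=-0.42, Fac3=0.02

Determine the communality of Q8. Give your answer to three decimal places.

h² = 0.36² + 0.64² + (-0.03)² = 0.1296 + 0.4096 + 0.0009 = 0.5401

0.540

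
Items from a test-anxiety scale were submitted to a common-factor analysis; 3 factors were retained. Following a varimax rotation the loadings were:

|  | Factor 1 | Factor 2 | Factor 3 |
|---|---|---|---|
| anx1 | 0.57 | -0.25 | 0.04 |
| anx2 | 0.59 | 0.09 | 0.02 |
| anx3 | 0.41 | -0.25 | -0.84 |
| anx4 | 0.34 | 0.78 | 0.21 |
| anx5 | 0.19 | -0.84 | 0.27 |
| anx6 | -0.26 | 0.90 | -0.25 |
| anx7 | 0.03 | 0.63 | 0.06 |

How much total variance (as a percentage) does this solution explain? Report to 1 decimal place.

65.8%

Communalities: 0.3890, 0.3566, 0.9362, 0.7681, 0.8146, 0.9401, 0.4014; Σh² = 4.6060.
Total variance with 7 standardized items is 7, so the solution explains 4.6060/7 = 0.6580 = 65.80%.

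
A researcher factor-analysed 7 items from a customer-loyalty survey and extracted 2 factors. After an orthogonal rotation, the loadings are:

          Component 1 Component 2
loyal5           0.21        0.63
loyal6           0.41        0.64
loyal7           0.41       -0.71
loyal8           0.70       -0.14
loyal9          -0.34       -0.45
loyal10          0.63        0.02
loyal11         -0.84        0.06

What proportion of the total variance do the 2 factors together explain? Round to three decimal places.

Communalities: 0.4410, 0.5777, 0.6722, 0.5096, 0.3181, 0.3973, 0.7092; Σh² = 3.6251.
Total variance with 7 standardized items is 7, so the solution explains 3.6251/7 = 0.5179.

0.518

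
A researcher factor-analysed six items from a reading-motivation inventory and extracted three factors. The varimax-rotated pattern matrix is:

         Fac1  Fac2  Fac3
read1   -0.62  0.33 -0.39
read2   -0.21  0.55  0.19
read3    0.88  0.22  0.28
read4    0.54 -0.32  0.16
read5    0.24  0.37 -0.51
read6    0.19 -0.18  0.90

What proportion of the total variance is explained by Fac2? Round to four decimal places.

SS loadings for Fac2 = 0.33² + 0.55² + 0.22² + (-0.32)² + 0.37² + (-0.18)² = 0.7315
Proportion of variance = 0.7315 / 6 = 0.1219.

0.1219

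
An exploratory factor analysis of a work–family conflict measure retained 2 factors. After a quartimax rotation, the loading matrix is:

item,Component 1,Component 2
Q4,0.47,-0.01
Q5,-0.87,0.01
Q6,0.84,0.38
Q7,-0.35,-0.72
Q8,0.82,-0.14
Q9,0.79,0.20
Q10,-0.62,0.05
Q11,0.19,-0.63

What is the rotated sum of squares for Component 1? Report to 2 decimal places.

SS loadings for Component 1 = 0.47² + (-0.87)² + 0.84² + (-0.35)² + 0.82² + 0.79² + (-0.62)² + 0.19² = 0.2209 + 0.7569 + 0.7056 + 0.1225 + 0.6724 + 0.6241 + 0.3844 + 0.0361 = 3.5229

3.52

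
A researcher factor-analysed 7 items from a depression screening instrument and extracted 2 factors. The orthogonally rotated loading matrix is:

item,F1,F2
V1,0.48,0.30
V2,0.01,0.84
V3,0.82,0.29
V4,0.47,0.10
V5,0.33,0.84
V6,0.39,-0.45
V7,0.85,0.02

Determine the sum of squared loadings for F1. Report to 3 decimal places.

SS loadings for F1 = 0.48² + 0.01² + 0.82² + 0.47² + 0.33² + 0.39² + 0.85² = 0.2304 + 0.0001 + 0.6724 + 0.2209 + 0.1089 + 0.1521 + 0.7225 = 2.1073

2.107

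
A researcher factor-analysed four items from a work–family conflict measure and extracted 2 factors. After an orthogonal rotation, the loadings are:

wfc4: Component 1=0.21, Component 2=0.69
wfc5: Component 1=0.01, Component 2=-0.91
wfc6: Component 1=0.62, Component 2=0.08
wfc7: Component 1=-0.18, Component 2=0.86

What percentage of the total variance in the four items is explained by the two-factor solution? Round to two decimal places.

62.78%

Communalities: 0.5202, 0.8282, 0.3908, 0.7720; Σh² = 2.5112.
Total variance with 4 standardized items is 4, so the solution explains 2.5112/4 = 0.6278 = 62.78%.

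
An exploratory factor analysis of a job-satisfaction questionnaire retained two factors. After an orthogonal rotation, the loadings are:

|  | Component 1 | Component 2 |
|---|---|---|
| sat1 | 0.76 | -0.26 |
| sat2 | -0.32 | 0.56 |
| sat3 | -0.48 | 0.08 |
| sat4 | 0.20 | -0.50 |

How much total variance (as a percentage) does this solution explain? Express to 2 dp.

39.70%

Communalities: 0.6452, 0.4160, 0.2368, 0.2900; Σh² = 1.5880.
Total variance with 4 standardized items is 4, so the solution explains 1.5880/4 = 0.3970 = 39.70%.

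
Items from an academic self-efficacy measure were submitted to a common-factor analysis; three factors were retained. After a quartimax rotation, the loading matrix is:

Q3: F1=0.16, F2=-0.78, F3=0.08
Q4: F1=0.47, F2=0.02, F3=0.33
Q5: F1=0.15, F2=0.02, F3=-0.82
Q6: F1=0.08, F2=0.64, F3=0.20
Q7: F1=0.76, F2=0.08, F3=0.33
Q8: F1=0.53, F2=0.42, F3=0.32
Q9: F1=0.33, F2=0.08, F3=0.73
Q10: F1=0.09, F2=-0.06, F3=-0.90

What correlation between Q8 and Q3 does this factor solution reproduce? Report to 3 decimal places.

r̂ = Σ λ_i·λ_j across factors = (0.53)(0.16) + (0.42)(-0.78) + (0.32)(0.08)
  = +0.0848 -0.3276 +0.0256 = -0.2172

-0.217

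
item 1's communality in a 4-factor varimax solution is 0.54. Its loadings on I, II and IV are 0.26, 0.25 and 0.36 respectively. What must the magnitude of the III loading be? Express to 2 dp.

0.53

Under orthogonal rotation h² = Σλ², so λ_III² = h² − (0.2597) = 0.54 − 0.2597 = 0.2803.
|λ| = √0.2803 = 0.5294.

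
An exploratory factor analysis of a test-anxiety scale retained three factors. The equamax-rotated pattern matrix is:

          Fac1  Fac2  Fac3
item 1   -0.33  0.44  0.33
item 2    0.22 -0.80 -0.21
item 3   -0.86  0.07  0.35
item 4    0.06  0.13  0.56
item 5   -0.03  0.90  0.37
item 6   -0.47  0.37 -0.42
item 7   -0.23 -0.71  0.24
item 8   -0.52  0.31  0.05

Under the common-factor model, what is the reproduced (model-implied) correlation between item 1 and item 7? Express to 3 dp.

r̂ = Σ λ_i·λ_j across factors = (-0.33)(-0.23) + (0.44)(-0.71) + (0.33)(0.24)
  = +0.0759 -0.3124 +0.0792 = -0.1573

-0.157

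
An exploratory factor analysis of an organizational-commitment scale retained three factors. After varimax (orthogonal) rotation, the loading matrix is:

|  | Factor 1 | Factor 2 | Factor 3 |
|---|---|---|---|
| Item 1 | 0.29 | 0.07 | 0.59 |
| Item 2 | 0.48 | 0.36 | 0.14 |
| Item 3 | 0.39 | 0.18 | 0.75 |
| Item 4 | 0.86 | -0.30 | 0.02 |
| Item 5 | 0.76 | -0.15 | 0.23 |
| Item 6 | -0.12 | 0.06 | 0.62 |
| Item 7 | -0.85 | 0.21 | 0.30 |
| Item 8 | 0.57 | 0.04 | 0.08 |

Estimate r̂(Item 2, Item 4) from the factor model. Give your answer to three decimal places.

0.308

r̂ = Σ λ_i·λ_j across factors = (0.48)(0.86) + (0.36)(-0.30) + (0.14)(0.02)
  = +0.4128 -0.1080 +0.0028 = 0.3076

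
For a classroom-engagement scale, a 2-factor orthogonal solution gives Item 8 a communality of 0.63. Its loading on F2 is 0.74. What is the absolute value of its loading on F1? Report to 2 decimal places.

0.29

Under orthogonal rotation h² = Σλ², so λ_F1² = h² − (0.5476) = 0.63 − 0.5476 = 0.0824.
|λ| = √0.0824 = 0.2871.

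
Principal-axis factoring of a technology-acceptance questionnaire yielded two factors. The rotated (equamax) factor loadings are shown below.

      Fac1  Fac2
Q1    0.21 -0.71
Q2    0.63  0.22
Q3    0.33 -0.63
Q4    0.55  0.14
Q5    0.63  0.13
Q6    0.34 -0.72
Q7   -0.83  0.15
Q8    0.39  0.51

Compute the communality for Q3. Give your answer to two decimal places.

h² = 0.33² + (-0.63)² = 0.1089 + 0.3969 = 0.5058

0.51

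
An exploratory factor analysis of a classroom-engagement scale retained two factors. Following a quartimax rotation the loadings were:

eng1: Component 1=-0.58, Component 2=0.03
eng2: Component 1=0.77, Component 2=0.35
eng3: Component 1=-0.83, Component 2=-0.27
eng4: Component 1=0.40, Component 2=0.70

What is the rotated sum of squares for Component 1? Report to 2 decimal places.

SS loadings for Component 1 = (-0.58)² + 0.77² + (-0.83)² + 0.40² = 0.3364 + 0.5929 + 0.6889 + 0.1600 = 1.7782

1.78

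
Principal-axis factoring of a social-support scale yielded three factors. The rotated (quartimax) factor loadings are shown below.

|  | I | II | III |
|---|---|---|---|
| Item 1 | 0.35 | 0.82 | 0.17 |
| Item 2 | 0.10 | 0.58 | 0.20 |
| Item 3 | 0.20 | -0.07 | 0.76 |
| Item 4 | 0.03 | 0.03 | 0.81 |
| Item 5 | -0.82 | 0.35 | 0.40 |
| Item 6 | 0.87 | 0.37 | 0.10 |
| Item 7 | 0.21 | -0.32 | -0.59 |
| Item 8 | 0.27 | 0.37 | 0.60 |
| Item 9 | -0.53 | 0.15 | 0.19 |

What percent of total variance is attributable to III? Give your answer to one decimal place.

SS loadings for III = 0.17² + 0.20² + 0.76² + 0.81² + 0.40² + 0.10² + (-0.59)² + 0.60² + 0.19² = 2.2168
With 9 standardized items, total variance = 9. Proportion = 2.2168/9 = 0.2463 → 24.63%.

24.6%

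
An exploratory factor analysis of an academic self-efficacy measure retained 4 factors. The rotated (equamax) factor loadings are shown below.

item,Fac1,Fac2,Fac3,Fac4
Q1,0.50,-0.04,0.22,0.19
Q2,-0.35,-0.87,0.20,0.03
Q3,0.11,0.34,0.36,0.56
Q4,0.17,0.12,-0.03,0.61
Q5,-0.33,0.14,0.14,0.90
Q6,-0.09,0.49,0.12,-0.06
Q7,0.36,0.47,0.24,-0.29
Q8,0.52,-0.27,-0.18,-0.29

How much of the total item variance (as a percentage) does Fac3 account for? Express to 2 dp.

4.29%

SS loadings for Fac3 = 0.22² + 0.20² + 0.36² + (-0.03)² + 0.14² + 0.12² + 0.24² + (-0.18)² = 0.3429
With 8 standardized items, total variance = 8. Proportion = 0.3429/8 = 0.0429 → 4.29%.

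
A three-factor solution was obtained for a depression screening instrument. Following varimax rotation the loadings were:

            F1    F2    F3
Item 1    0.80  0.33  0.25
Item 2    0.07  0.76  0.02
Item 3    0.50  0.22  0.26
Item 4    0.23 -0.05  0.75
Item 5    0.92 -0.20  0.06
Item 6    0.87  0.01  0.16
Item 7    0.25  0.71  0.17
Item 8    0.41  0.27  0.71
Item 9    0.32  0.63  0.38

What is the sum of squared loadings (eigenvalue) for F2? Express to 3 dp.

1.751

SS loadings for F2 = 0.33² + 0.76² + 0.22² + (-0.05)² + (-0.20)² + 0.01² + 0.71² + 0.27² + 0.63² = 0.1089 + 0.5776 + 0.0484 + 0.0025 + 0.0400 + 0.0001 + 0.5041 + 0.0729 + 0.3969 = 1.7514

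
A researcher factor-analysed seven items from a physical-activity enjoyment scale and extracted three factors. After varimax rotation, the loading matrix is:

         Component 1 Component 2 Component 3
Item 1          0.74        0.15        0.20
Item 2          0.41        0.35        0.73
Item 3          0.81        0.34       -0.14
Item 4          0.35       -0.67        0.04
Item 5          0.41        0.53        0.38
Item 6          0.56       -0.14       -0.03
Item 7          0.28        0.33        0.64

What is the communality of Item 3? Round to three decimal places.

0.791

h² = 0.81² + 0.34² + (-0.14)² = 0.6561 + 0.1156 + 0.0196 = 0.7913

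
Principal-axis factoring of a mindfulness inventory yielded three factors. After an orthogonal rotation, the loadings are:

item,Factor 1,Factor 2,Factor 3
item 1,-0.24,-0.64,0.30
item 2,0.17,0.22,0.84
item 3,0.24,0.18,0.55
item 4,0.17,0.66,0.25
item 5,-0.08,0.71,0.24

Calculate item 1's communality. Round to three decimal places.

h² = (-0.24)² + (-0.64)² + 0.30² = 0.0576 + 0.4096 + 0.0900 = 0.5572

0.557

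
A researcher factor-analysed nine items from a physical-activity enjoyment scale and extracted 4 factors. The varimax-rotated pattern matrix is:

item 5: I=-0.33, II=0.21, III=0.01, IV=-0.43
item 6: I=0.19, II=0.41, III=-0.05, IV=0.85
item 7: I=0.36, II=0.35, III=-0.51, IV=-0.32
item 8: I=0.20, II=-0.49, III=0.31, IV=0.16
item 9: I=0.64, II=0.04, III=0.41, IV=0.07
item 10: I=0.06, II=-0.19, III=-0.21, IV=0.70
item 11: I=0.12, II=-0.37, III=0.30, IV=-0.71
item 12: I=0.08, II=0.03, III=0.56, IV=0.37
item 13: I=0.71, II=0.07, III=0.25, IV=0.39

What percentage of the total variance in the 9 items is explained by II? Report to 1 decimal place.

SS loadings for II = 0.21² + 0.41² + 0.35² + (-0.49)² + 0.04² + (-0.19)² + (-0.37)² + 0.03² + 0.07² = 0.7552
With 9 standardized items, total variance = 9. Proportion = 0.7552/9 = 0.0839 → 8.39%.

8.4%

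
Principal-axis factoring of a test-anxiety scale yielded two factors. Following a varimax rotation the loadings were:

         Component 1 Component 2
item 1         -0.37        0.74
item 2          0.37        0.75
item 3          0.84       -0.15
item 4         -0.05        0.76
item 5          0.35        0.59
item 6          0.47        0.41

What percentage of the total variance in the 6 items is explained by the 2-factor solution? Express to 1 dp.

SS loadings by factor: 1.3253, 2.2264; total = 3.5517.
Total variance with 6 standardized items is 6, so the solution explains 3.5517/6 = 0.5919 = 59.19%.

59.2%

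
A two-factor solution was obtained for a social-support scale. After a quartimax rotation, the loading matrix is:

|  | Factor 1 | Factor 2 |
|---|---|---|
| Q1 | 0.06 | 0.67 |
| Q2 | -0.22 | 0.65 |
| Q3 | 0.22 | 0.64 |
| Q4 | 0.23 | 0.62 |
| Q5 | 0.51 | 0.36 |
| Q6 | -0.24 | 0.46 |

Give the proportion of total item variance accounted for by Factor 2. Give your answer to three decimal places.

SS loadings for Factor 2 = 0.67² + 0.65² + 0.64² + 0.62² + 0.36² + 0.46² = 2.0066
Proportion of variance = 2.0066 / 6 = 0.3344.

0.334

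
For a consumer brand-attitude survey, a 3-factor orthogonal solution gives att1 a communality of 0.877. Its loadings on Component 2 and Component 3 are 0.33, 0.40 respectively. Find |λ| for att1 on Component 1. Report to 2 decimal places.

0.78

Under orthogonal rotation h² = Σλ², so λ_Component 1² = h² − (0.2689) = 0.877 − 0.2689 = 0.6081.
|λ| = √0.6081 = 0.7798.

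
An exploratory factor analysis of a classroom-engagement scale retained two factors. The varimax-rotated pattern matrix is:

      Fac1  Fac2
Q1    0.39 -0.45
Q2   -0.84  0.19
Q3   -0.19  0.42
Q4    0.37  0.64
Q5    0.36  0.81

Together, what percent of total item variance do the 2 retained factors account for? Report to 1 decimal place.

SS loadings by factor: 1.1603, 1.4807; total = 2.6410.
Total variance with 5 standardized items is 5, so the solution explains 2.6410/5 = 0.5282 = 52.82%.

52.8%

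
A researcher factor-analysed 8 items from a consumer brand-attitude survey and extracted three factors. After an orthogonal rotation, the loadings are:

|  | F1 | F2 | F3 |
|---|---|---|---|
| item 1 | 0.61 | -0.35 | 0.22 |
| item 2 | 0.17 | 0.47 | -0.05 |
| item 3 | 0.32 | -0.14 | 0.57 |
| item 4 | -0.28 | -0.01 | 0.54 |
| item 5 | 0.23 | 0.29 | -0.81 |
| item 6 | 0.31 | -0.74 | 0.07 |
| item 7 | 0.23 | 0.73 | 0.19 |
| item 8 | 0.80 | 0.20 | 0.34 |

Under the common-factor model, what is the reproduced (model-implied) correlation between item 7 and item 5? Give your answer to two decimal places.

r̂ = Σ λ_i·λ_j across factors = (0.23)(0.23) + (0.73)(0.29) + (0.19)(-0.81)
  = +0.0529 +0.2117 -0.1539 = 0.1107

0.11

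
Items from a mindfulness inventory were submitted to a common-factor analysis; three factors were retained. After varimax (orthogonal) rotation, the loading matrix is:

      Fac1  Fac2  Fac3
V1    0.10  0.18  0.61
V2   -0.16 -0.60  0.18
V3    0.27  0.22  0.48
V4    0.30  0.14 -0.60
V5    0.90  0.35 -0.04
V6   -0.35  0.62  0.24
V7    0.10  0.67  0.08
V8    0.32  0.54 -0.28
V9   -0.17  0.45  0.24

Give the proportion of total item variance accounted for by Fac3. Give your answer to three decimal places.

SS loadings for Fac3 = 0.61² + 0.18² + 0.48² + (-0.60)² + (-0.04)² + 0.24² + 0.08² + (-0.28)² + 0.24² = 1.1965
Proportion of variance = 1.1965 / 9 = 0.1329.

0.133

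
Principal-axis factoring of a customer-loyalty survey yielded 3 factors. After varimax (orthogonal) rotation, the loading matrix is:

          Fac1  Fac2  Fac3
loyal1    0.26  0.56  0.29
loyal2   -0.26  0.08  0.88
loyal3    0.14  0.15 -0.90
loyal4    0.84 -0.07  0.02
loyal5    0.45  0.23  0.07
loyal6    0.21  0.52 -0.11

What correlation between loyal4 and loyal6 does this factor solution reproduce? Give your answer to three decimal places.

0.138

r̂ = Σ λ_i·λ_j across factors = (0.84)(0.21) + (-0.07)(0.52) + (0.02)(-0.11)
  = +0.1764 -0.0364 -0.0022 = 0.1378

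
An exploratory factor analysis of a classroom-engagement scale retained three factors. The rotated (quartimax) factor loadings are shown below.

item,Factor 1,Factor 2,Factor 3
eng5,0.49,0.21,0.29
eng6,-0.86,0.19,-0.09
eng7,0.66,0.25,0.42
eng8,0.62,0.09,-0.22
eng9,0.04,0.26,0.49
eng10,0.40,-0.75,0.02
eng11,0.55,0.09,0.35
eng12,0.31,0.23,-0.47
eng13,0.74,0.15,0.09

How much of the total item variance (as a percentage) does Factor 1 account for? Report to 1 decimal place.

32.3%

SS loadings for Factor 1 = 0.49² + (-0.86)² + 0.66² + 0.62² + 0.04² + 0.40² + 0.55² + 0.31² + 0.74² = 2.9075
With 9 standardized items, total variance = 9. Proportion = 2.9075/9 = 0.3231 → 32.31%.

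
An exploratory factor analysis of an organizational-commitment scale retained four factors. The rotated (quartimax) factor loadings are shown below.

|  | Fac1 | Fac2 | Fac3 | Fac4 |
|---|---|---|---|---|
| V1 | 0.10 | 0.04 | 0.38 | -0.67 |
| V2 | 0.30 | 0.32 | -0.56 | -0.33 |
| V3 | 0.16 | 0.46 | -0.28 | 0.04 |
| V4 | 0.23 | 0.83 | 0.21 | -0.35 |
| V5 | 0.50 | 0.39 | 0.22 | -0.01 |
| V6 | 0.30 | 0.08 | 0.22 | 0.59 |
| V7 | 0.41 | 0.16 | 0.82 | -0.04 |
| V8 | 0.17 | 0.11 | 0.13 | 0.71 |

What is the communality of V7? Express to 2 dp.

0.87

h² = 0.41² + 0.16² + 0.82² + (-0.04)² = 0.1681 + 0.0256 + 0.6724 + 0.0016 = 0.8677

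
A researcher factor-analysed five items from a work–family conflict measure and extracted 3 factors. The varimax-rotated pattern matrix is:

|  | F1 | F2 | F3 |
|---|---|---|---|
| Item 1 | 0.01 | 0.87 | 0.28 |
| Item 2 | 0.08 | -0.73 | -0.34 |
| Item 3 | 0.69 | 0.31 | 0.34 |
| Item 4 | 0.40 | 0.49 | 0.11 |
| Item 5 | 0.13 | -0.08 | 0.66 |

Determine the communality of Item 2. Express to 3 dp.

h² = 0.08² + (-0.73)² + (-0.34)² = 0.0064 + 0.5329 + 0.1156 = 0.6549

0.655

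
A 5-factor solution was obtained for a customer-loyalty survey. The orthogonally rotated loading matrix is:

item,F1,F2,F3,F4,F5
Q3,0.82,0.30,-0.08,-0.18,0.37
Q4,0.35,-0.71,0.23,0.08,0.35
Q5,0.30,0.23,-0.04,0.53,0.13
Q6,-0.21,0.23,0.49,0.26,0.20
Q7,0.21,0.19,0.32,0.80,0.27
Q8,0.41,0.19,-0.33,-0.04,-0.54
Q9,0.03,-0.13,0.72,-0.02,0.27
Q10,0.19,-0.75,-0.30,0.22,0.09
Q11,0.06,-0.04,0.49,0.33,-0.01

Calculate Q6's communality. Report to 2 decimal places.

h² = (-0.21)² + 0.23² + 0.49² + 0.26² + 0.20² = 0.0441 + 0.0529 + 0.2401 + 0.0676 + 0.0400 = 0.4447

0.44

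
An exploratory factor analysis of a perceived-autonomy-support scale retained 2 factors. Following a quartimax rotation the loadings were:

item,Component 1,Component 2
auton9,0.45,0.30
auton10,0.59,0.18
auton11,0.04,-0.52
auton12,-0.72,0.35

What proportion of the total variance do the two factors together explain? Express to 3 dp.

0.396

SS loadings by factor: 1.0706, 0.5153; total = 1.5859.
Total variance with 4 standardized items is 4, so the solution explains 1.5859/4 = 0.3965.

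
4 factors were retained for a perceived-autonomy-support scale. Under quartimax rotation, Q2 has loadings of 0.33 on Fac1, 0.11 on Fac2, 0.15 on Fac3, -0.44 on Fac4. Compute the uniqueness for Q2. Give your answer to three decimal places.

0.663

h² = 0.33² + 0.11² + 0.15² + (-0.44)² = 0.1089 + 0.0121 + 0.0225 + 0.1936 = 0.3371
Uniqueness u² = 1 − h² = 1 − 0.3371 = 0.6629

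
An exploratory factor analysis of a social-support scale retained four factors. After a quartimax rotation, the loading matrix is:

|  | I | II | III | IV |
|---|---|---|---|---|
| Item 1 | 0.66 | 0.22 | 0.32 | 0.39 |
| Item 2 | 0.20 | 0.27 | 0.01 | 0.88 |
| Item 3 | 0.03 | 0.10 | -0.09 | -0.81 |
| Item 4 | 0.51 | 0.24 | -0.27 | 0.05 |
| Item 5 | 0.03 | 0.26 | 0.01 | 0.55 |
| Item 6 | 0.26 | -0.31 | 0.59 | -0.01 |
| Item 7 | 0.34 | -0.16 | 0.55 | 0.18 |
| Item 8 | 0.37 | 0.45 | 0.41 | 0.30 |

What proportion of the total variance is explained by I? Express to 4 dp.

SS loadings for I = 0.66² + 0.20² + 0.03² + 0.51² + 0.03² + 0.26² + 0.34² + 0.37² = 1.0576
Proportion of variance = 1.0576 / 8 = 0.1322.

0.1322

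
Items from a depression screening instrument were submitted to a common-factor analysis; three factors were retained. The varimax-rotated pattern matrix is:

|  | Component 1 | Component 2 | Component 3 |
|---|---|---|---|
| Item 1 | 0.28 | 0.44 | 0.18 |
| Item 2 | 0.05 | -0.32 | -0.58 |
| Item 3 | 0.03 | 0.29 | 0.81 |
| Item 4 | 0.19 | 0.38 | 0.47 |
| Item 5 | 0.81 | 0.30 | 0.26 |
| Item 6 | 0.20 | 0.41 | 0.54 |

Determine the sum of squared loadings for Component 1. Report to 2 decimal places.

0.81

SS loadings for Component 1 = 0.28² + 0.05² + 0.03² + 0.19² + 0.81² + 0.20² = 0.0784 + 0.0025 + 0.0009 + 0.0361 + 0.6561 + 0.0400 = 0.8140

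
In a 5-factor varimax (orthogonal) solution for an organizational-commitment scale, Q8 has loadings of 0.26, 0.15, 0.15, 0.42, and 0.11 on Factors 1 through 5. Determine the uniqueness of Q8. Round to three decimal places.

0.699

h² = 0.26² + 0.15² + 0.15² + 0.42² + 0.11² = 0.0676 + 0.0225 + 0.0225 + 0.1764 + 0.0121 = 0.3011
Uniqueness u² = 1 − h² = 1 − 0.3011 = 0.6989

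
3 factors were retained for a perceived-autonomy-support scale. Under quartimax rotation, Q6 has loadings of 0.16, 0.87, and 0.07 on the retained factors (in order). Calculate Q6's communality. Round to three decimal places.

h² = 0.16² + 0.87² + 0.07² = 0.0256 + 0.7569 + 0.0049 = 0.7874

0.787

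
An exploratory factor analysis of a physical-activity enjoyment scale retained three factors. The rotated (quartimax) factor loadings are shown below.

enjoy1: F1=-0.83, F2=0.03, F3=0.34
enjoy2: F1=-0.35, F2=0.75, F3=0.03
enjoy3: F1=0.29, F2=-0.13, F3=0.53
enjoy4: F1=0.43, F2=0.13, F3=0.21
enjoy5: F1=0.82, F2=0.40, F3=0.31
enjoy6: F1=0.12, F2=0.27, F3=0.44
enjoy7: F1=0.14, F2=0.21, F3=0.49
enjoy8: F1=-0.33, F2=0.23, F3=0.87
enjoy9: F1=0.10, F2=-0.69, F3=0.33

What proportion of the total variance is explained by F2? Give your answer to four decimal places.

SS loadings for F2 = 0.03² + 0.75² + (-0.13)² + 0.13² + 0.40² + 0.27² + 0.21² + 0.23² + (-0.69)² = 1.4032
Proportion of variance = 1.4032 / 9 = 0.1559.

0.1559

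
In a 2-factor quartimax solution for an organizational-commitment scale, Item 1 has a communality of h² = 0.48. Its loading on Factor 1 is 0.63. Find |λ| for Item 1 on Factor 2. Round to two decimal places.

Under orthogonal rotation h² = Σλ², so λ_Factor 2² = h² − (0.3969) = 0.48 − 0.3969 = 0.0831.
|λ| = √0.0831 = 0.2883.

0.29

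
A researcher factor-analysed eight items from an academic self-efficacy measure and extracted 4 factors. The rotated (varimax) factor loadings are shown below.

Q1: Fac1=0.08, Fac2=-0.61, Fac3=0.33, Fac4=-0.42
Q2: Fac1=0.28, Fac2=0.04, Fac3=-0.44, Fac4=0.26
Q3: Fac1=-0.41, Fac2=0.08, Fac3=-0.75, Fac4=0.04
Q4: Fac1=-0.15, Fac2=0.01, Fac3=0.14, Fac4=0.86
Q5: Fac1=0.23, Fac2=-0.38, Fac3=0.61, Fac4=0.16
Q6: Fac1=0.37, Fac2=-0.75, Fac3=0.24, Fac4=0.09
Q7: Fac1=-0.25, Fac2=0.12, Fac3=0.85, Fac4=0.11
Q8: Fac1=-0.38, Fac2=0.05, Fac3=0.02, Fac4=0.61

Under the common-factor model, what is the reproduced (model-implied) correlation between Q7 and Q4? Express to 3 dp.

r̂ = Σ λ_i·λ_j across factors = (-0.25)(-0.15) + (0.12)(0.01) + (0.85)(0.14) + (0.11)(0.86)
  = +0.0375 +0.0012 +0.1190 +0.0946 = 0.2523

0.252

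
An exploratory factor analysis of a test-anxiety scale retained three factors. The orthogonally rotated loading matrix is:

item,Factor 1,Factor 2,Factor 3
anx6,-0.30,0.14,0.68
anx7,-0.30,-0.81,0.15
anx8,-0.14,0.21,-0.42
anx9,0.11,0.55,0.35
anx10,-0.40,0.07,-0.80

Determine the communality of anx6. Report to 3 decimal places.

0.572

h² = (-0.30)² + 0.14² + 0.68² = 0.0900 + 0.0196 + 0.4624 = 0.5720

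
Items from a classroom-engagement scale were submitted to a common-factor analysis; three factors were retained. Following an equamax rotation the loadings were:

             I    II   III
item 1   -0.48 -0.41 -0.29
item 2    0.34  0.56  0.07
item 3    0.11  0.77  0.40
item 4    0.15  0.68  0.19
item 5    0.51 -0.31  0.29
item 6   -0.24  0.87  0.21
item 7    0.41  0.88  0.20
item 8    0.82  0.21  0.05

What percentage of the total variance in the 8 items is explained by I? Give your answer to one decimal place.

19.2%

SS loadings for I = (-0.48)² + 0.34² + 0.11² + 0.15² + 0.51² + (-0.24)² + 0.41² + 0.82² = 1.5388
With 8 standardized items, total variance = 8. Proportion = 1.5388/8 = 0.1923 → 19.23%.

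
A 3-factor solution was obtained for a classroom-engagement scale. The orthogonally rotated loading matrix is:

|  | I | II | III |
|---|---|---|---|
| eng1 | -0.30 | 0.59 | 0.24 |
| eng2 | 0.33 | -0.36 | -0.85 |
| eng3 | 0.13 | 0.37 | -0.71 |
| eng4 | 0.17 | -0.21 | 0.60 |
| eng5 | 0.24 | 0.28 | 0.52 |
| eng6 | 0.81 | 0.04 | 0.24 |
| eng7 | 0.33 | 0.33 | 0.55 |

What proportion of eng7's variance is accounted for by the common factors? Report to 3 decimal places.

0.520

h² = 0.33² + 0.33² + 0.55² = 0.1089 + 0.1089 + 0.3025 = 0.5203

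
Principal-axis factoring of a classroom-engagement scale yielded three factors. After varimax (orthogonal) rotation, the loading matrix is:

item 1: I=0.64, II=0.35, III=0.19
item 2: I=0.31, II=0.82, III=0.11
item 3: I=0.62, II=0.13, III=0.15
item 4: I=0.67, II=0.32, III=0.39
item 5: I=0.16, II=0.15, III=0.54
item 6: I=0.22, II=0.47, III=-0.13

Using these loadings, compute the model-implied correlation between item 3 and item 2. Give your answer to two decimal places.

r̂ = Σ λ_i·λ_j across factors = (0.62)(0.31) + (0.13)(0.82) + (0.15)(0.11)
  = +0.1922 +0.1066 +0.0165 = 0.3153

0.32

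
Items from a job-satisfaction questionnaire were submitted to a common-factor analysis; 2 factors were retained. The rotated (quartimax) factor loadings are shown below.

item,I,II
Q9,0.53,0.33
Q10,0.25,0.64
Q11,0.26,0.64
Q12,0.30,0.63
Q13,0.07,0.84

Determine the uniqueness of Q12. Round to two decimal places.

h² = 0.30² + 0.63² = 0.0900 + 0.3969 = 0.4869
Uniqueness u² = 1 − h² = 1 − 0.4869 = 0.5131

0.51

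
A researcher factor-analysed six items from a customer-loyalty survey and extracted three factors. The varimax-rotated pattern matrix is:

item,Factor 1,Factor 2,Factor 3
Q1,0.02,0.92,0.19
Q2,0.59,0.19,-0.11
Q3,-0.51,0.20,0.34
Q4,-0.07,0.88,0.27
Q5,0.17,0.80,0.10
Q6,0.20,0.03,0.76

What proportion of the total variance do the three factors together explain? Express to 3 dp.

Communalities: 0.8829, 0.3963, 0.4157, 0.8522, 0.6789, 0.6185; Σh² = 3.8445.
Total variance with 6 standardized items is 6, so the solution explains 3.8445/6 = 0.6408.

0.641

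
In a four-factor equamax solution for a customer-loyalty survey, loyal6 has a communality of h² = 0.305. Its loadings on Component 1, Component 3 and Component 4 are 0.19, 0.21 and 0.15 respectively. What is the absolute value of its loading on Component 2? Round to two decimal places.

0.45

Under orthogonal rotation h² = Σλ², so λ_Component 2² = h² − (0.1027) = 0.305 − 0.1027 = 0.2023.
|λ| = √0.2023 = 0.4498.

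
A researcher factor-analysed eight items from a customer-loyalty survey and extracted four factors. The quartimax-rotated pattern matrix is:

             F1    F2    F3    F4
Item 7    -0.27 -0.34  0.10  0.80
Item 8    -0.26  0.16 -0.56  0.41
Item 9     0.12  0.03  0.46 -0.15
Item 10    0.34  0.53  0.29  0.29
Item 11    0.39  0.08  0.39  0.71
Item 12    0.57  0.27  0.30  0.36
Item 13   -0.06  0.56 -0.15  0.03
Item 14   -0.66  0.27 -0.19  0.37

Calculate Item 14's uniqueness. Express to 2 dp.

h² = (-0.66)² + 0.27² + (-0.19)² + 0.37² = 0.4356 + 0.0729 + 0.0361 + 0.1369 = 0.6815
Uniqueness u² = 1 − h² = 1 − 0.6815 = 0.3185

0.32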